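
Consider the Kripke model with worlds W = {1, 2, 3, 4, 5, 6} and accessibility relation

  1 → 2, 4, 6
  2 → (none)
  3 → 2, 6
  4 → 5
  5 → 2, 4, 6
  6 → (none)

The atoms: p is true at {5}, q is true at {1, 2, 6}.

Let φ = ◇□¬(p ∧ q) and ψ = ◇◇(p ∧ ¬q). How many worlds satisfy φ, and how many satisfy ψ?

For ◇□¬(p ∧ q):
1: successors {2, 4, 6}; □¬(p ∧ q) there: 2:T, 4:T, 6:T. ✓
2: no successors, so ◇□¬(p ∧ q) fails. ✗
3: successors {2, 6}; □¬(p ∧ q) there: 2:T, 6:T. ✓
4: successors {5}; □¬(p ∧ q) there: 5:T. ✓
5: successors {2, 4, 6}; □¬(p ∧ q) there: 2:T, 4:T, 6:T. ✓
6: no successors, so ◇□¬(p ∧ q) fails. ✗
— 4 worlds.
For ◇◇(p ∧ ¬q):
1: successors {2, 4, 6}; ◇(p ∧ ¬q) there: 2:F, 4:T, 6:F. ✓
2: no successors, so ◇◇(p ∧ ¬q) fails. ✗
3: successors {2, 6}; ◇(p ∧ ¬q) there: 2:F, 6:F. ✗
4: successors {5}; ◇(p ∧ ¬q) there: 5:F. ✗
5: successors {2, 4, 6}; ◇(p ∧ ¬q) there: 2:F, 4:T, 6:F. ✓
6: no successors, so ◇◇(p ∧ ¬q) fails. ✗
— 2 worlds.

4 and 2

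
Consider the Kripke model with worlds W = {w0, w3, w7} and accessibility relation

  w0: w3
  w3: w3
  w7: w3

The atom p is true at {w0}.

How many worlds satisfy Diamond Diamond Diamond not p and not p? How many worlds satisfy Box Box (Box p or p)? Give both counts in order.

2 and 0

For Diamond Diamond Diamond not p and not p:
w0: Diamond Diamond Diamond not p is T, not p is F. ✗
w3: Diamond Diamond Diamond not p is T, not p is T. ✓
w7: Diamond Diamond Diamond not p is T, not p is T. ✓
— 2 worlds.
For Box Box (Box p or p):
w0: successors {w3}; Box (Box p or p) there: w3:F. ✗
w3: successors {w3}; Box (Box p or p) there: w3:F. ✗
w7: successors {w3}; Box (Box p or p) there: w3:F. ✗
— 0 worlds.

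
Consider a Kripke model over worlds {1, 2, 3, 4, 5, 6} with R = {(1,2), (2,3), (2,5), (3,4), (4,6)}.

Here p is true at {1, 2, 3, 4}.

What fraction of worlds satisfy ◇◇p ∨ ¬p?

1: ◇◇p is T, ¬p is F. ✓
2: ◇◇p is T, ¬p is F. ✓
3: ◇◇p is F, ¬p is F. ✗
4: ◇◇p is F, ¬p is F. ✗
5: ◇◇p is F, ¬p is T. ✓
6: ◇◇p is F, ¬p is T. ✓
That's 4 of 6 worlds, so 4/6 = 2/3.

2/3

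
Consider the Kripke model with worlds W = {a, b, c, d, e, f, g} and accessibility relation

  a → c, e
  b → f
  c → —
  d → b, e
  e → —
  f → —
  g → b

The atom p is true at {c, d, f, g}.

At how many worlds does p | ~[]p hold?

a: p is F, ~[]p is T. ✓
b: p is F, ~[]p is F. ✗
c: p is T, ~[]p is F. ✓
d: p is T, ~[]p is T. ✓
e: p is F, ~[]p is F. ✗
f: p is T, ~[]p is F. ✓
g: p is T, ~[]p is T. ✓
Satisfying worlds: {a, c, d, f, g}.

5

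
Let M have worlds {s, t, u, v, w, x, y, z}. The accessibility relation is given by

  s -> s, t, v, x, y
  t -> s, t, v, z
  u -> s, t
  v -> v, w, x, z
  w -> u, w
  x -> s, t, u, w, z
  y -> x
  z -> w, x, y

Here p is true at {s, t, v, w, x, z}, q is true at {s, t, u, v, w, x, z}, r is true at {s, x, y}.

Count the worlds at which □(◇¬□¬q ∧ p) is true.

4

s: successors {s, t, v, x, y}; ◇¬□¬q ∧ p there: s:T, t:T, v:T, x:T, y:F. ✗
t: successors {s, t, v, z}; ◇¬□¬q ∧ p there: s:T, t:T, v:T, z:T. ✓
u: successors {s, t}; ◇¬□¬q ∧ p there: s:T, t:T. ✓
v: successors {v, w, x, z}; ◇¬□¬q ∧ p there: v:T, w:T, x:T, z:T. ✓
w: successors {u, w}; ◇¬□¬q ∧ p there: u:F, w:T. ✗
x: successors {s, t, u, w, z}; ◇¬□¬q ∧ p there: s:T, t:T, u:F, w:T, z:T. ✗
y: successors {x}; ◇¬□¬q ∧ p there: x:T. ✓
z: successors {w, x, y}; ◇¬□¬q ∧ p there: w:T, x:T, y:F. ✗
Satisfying worlds: {t, u, v, y}.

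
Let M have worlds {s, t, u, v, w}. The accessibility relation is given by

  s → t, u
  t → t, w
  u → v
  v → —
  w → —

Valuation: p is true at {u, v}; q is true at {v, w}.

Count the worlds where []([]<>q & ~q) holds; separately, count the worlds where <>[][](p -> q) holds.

For []([]<>q & ~q):
s: successors {t, u}; []<>q & ~q there: t:F, u:F. ✗
t: successors {t, w}; []<>q & ~q there: t:F, w:F. ✗
u: successors {v}; []<>q & ~q there: v:F. ✗
v: no successors, so []([]<>q & ~q) holds vacuously. ✓
w: no successors, so []([]<>q & ~q) holds vacuously. ✓
— 2 worlds.
For <>[][](p -> q):
s: successors {t, u}; [][](p -> q) there: t:T, u:T. ✓
t: successors {t, w}; [][](p -> q) there: t:T, w:T. ✓
u: successors {v}; [][](p -> q) there: v:T. ✓
v: no successors, so <>[][](p -> q) fails. ✗
w: no successors, so <>[][](p -> q) fails. ✗
— 3 worlds.

2 and 3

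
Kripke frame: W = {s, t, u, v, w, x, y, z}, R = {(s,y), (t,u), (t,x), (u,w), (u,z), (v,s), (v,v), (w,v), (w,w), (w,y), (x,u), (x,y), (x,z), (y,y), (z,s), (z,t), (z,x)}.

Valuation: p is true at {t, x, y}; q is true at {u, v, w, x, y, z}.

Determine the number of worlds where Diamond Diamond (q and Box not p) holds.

5

s: successors {y}; Diamond (q and Box not p) there: y:F. ✗
t: successors {u, x}; Diamond (q and Box not p) there: u:F, x:T. ✓
u: successors {w, z}; Diamond (q and Box not p) there: w:T, z:F. ✓
v: successors {s, v}; Diamond (q and Box not p) there: s:F, v:T. ✓
w: successors {v, w, y}; Diamond (q and Box not p) there: v:T, w:T, y:F. ✓
x: successors {u, y, z}; Diamond (q and Box not p) there: u:F, y:F, z:F. ✗
y: successors {y}; Diamond (q and Box not p) there: y:F. ✗
z: successors {s, t, x}; Diamond (q and Box not p) there: s:F, t:T, x:T. ✓
Satisfying worlds: {t, u, v, w, z}.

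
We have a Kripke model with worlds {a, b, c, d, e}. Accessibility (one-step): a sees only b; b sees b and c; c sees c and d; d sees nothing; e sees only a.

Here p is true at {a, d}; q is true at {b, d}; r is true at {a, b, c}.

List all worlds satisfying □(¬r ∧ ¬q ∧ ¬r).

a: successors {b}; ¬r ∧ ¬q ∧ ¬r there: b:F. ✗
b: successors {b, c}; ¬r ∧ ¬q ∧ ¬r there: b:F, c:F. ✗
c: successors {c, d}; ¬r ∧ ¬q ∧ ¬r there: c:F, d:F. ✗
d: no successors, so □(¬r ∧ ¬q ∧ ¬r) holds vacuously. ✓
e: successors {a}; ¬r ∧ ¬q ∧ ¬r there: a:F. ✗

{d}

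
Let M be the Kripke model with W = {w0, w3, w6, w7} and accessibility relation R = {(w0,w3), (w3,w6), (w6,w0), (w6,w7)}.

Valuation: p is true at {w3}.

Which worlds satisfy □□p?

{w6, w7}

w0: successors {w3}; □p there: w3:F. ✗
w3: successors {w6}; □p there: w6:F. ✗
w6: successors {w0, w7}; □p there: w0:T, w7:T. ✓
w7: no successors, so □□p holds vacuously. ✓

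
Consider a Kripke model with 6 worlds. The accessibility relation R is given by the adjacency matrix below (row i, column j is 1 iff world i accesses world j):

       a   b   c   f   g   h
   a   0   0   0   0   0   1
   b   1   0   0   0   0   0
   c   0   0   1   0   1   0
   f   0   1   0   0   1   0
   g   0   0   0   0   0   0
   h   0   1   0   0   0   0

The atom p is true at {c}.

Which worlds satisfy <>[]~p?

{a, b, c, f, h}

a: successors {h}; []~p there: h:T. ✓
b: successors {a}; []~p there: a:T. ✓
c: successors {c, g}; []~p there: c:F, g:T. ✓
f: successors {b, g}; []~p there: b:T, g:T. ✓
g: no successors, so <>[]~p fails. ✗
h: successors {b}; []~p there: b:T. ✓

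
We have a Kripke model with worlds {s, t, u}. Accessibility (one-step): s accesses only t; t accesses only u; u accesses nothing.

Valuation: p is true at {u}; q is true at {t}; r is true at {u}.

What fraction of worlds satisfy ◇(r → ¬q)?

2/3

s: successors {t}; r → ¬q there: t:T. ✓
t: successors {u}; r → ¬q there: u:T. ✓
u: no successors, so ◇(r → ¬q) fails. ✗
That's 2 of 3 worlds, so 2/3.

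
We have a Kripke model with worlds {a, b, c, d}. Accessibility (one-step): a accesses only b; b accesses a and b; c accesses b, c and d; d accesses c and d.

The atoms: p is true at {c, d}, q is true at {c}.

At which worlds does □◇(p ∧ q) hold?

a: successors {b}; ◇(p ∧ q) there: b:F. ✗
b: successors {a, b}; ◇(p ∧ q) there: a:F, b:F. ✗
c: successors {b, c, d}; ◇(p ∧ q) there: b:F, c:T, d:T. ✗
d: successors {c, d}; ◇(p ∧ q) there: c:T, d:T. ✓

{d}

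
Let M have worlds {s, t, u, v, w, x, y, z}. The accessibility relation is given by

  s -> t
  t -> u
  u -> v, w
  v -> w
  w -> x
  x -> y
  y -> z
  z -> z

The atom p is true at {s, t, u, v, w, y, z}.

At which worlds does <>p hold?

s: successors {t}; p there: t:T. ✓
t: successors {u}; p there: u:T. ✓
u: successors {v, w}; p there: v:T, w:T. ✓
v: successors {w}; p there: w:T. ✓
w: successors {x}; p there: x:F. ✗
x: successors {y}; p there: y:T. ✓
y: successors {z}; p there: z:T. ✓
z: successors {z}; p there: z:T. ✓

{s, t, u, v, x, y, z}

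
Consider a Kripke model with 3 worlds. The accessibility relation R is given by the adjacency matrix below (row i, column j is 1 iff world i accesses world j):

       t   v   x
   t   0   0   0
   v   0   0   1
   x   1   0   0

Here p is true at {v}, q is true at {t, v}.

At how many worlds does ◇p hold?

t: no successors, so ◇p fails. ✗
v: successors {x}; p there: x:F. ✗
x: successors {t}; p there: t:F. ✗
Satisfying worlds: ∅.

0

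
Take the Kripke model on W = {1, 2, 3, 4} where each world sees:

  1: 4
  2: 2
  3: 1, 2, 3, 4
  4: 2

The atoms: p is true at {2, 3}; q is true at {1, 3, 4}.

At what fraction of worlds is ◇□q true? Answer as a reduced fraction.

1/4

1: successors {4}; □q there: 4:F. ✗
2: successors {2}; □q there: 2:F. ✗
3: successors {1, 2, 3, 4}; □q there: 1:T, 2:F, 3:F, 4:F. ✓
4: successors {2}; □q there: 2:F. ✗
That's 1 of 4 worlds, so 1/4.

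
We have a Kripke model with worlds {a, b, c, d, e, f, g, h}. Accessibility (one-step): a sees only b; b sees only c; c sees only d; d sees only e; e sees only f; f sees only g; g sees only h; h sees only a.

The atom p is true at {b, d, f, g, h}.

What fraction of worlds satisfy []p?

a: successors {b}; p there: b:T. ✓
b: successors {c}; p there: c:F. ✗
c: successors {d}; p there: d:T. ✓
d: successors {e}; p there: e:F. ✗
e: successors {f}; p there: f:T. ✓
f: successors {g}; p there: g:T. ✓
g: successors {h}; p there: h:T. ✓
h: successors {a}; p there: a:F. ✗
That's 5 of 8 worlds, so 5/8.

5/8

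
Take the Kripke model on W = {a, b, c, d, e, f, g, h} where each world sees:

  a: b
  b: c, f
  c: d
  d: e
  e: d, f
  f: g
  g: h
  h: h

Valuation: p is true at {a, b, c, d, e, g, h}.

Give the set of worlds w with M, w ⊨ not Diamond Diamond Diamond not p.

a: Diamond Diamond Diamond not p is F. ✓
b: Diamond Diamond Diamond not p is F. ✓
c: Diamond Diamond Diamond not p is T. ✗
d: Diamond Diamond Diamond not p is F. ✓
e: Diamond Diamond Diamond not p is T. ✗
f: Diamond Diamond Diamond not p is F. ✓
g: Diamond Diamond Diamond not p is F. ✓
h: Diamond Diamond Diamond not p is F. ✓

{a, b, d, f, g, h}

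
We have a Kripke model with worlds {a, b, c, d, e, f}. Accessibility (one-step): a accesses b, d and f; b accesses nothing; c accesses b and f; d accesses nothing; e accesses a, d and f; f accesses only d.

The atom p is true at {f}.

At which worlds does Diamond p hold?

a: successors {b, d, f}; p there: b:F, d:F, f:T. ✓
b: no successors, so Diamond p fails. ✗
c: successors {b, f}; p there: b:F, f:T. ✓
d: no successors, so Diamond p fails. ✗
e: successors {a, d, f}; p there: a:F, d:F, f:T. ✓
f: successors {d}; p there: d:F. ✗

{a, c, e}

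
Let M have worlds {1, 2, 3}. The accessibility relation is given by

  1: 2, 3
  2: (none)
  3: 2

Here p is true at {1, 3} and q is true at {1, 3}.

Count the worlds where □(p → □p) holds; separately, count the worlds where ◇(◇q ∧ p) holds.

For □(p → □p):
1: successors {2, 3}; p → □p there: 2:T, 3:F. ✗
2: no successors, so □(p → □p) holds vacuously. ✓
3: successors {2}; p → □p there: 2:T. ✓
— 2 worlds.
For ◇(◇q ∧ p):
1: successors {2, 3}; ◇q ∧ p there: 2:F, 3:F. ✗
2: no successors, so ◇(◇q ∧ p) fails. ✗
3: successors {2}; ◇q ∧ p there: 2:F. ✗
— 0 worlds.

2 and 0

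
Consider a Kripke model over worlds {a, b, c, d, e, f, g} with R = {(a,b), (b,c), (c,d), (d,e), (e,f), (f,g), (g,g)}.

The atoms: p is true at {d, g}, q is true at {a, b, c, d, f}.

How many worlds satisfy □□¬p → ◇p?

5

a: □□¬p is T, ◇p is F. ✗
b: □□¬p is F, ◇p is F. ✓
c: □□¬p is T, ◇p is T. ✓
d: □□¬p is T, ◇p is F. ✗
e: □□¬p is F, ◇p is F. ✓
f: □□¬p is F, ◇p is T. ✓
g: □□¬p is F, ◇p is T. ✓
Satisfying worlds: {b, c, e, f, g}.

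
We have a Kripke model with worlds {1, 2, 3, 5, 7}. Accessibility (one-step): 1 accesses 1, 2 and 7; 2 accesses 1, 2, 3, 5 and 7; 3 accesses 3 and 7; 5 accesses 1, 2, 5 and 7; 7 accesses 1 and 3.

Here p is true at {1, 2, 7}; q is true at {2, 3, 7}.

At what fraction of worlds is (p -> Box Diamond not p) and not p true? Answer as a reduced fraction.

2/5

1: p -> Box Diamond not p is F, not p is F. ✗
2: p -> Box Diamond not p is F, not p is F. ✗
3: p -> Box Diamond not p is T, not p is T. ✓
5: p -> Box Diamond not p is T, not p is T. ✓
7: p -> Box Diamond not p is F, not p is F. ✗
That's 2 of 5 worlds, so 2/5.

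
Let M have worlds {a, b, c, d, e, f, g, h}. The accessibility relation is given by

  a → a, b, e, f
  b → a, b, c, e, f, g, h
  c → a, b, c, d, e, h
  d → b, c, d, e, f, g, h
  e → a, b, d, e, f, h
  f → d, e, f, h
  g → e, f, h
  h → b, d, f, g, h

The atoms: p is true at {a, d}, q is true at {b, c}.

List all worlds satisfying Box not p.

{g}

a: successors {a, b, e, f}; not p there: a:F, b:T, e:T, f:T. ✗
b: successors {a, b, c, e, f, g, h}; not p there: a:F, b:T, c:T, e:T, f:T, g:T, h:T. ✗
c: successors {a, b, c, d, e, h}; not p there: a:F, b:T, c:T, d:F, e:T, h:T. ✗
d: successors {b, c, d, e, f, g, h}; not p there: b:T, c:T, d:F, e:T, f:T, g:T, h:T. ✗
e: successors {a, b, d, e, f, h}; not p there: a:F, b:T, d:F, e:T, f:T, h:T. ✗
f: successors {d, e, f, h}; not p there: d:F, e:T, f:T, h:T. ✗
g: successors {e, f, h}; not p there: e:T, f:T, h:T. ✓
h: successors {b, d, f, g, h}; not p there: b:T, d:F, f:T, g:T, h:T. ✗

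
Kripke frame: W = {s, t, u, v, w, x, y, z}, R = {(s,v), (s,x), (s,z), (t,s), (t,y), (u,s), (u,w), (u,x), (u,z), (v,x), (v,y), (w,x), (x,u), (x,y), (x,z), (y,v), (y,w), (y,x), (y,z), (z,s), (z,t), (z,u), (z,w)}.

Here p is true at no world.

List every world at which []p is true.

∅

s: successors {v, x, z}; p there: v:F, x:F, z:F. ✗
t: successors {s, y}; p there: s:F, y:F. ✗
u: successors {s, w, x, z}; p there: s:F, w:F, x:F, z:F. ✗
v: successors {x, y}; p there: x:F, y:F. ✗
w: successors {x}; p there: x:F. ✗
x: successors {u, y, z}; p there: u:F, y:F, z:F. ✗
y: successors {v, w, x, z}; p there: v:F, w:F, x:F, z:F. ✗
z: successors {s, t, u, w}; p there: s:F, t:F, u:F, w:F. ✗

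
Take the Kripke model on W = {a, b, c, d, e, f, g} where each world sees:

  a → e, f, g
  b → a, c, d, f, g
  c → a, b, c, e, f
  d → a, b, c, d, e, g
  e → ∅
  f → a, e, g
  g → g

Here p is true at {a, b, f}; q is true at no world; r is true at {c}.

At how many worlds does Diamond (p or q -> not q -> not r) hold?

6

a: successors {e, f, g}; p or q -> not q -> not r there: e:T, f:T, g:T. ✓
b: successors {a, c, d, f, g}; p or q -> not q -> not r there: a:T, c:T, d:T, f:T, g:T. ✓
c: successors {a, b, c, e, f}; p or q -> not q -> not r there: a:T, b:T, c:T, e:T, f:T. ✓
d: successors {a, b, c, d, e, g}; p or q -> not q -> not r there: a:T, b:T, c:T, d:T, e:T, g:T. ✓
e: no successors, so Diamond (p or q -> not q -> not r) fails. ✗
f: successors {a, e, g}; p or q -> not q -> not r there: a:T, e:T, g:T. ✓
g: successors {g}; p or q -> not q -> not r there: g:T. ✓
Satisfying worlds: {a, b, c, d, f, g}.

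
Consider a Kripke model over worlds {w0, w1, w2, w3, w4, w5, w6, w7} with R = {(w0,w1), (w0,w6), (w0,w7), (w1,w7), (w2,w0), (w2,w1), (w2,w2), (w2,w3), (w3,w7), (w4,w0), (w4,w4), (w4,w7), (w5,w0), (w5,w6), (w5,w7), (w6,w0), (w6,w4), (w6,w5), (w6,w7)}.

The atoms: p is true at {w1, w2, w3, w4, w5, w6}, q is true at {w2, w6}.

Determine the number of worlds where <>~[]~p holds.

w0: successors {w1, w6, w7}; ~[]~p there: w1:F, w6:T, w7:F. ✓
w1: successors {w7}; ~[]~p there: w7:F. ✗
w2: successors {w0, w1, w2, w3}; ~[]~p there: w0:T, w1:F, w2:T, w3:F. ✓
w3: successors {w7}; ~[]~p there: w7:F. ✗
w4: successors {w0, w4, w7}; ~[]~p there: w0:T, w4:T, w7:F. ✓
w5: successors {w0, w6, w7}; ~[]~p there: w0:T, w6:T, w7:F. ✓
w6: successors {w0, w4, w5, w7}; ~[]~p there: w0:T, w4:T, w5:T, w7:F. ✓
w7: no successors, so <>~[]~p fails. ✗
Satisfying worlds: {w0, w2, w4, w5, w6}.

5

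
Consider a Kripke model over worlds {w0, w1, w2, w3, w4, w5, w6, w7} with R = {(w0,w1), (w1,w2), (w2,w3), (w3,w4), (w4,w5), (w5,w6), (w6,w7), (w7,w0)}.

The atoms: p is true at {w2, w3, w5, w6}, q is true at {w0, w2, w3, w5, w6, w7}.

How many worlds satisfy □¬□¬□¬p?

4

w0: successors {w1}; ¬□¬□¬p there: w1:F. ✗
w1: successors {w2}; ¬□¬□¬p there: w2:T. ✓
w2: successors {w3}; ¬□¬□¬p there: w3:F. ✗
w3: successors {w4}; ¬□¬□¬p there: w4:F. ✗
w4: successors {w5}; ¬□¬□¬p there: w5:T. ✓
w5: successors {w6}; ¬□¬□¬p there: w6:T. ✓
w6: successors {w7}; ¬□¬□¬p there: w7:T. ✓
w7: successors {w0}; ¬□¬□¬p there: w0:F. ✗
Satisfying worlds: {w1, w4, w5, w6}.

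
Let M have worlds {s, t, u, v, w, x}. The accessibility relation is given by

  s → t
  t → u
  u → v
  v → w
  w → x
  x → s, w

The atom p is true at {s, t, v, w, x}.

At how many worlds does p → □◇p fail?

1

s: p is T, □◇p is F. ✗
t: p is T, □◇p is T. ✓
u: p is F, □◇p is T. ✓
v: p is T, □◇p is T. ✓
w: p is T, □◇p is T. ✓
x: p is T, □◇p is T. ✓
Satisfying worlds: {t, u, v, w, x}.
So p → □◇p fails at the other 1 world.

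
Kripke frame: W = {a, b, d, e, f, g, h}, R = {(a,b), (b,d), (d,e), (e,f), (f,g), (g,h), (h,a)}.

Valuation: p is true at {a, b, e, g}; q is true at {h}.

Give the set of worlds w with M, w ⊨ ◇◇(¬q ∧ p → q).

a: successors {b}; ◇(¬q ∧ p → q) there: b:T. ✓
b: successors {d}; ◇(¬q ∧ p → q) there: d:F. ✗
d: successors {e}; ◇(¬q ∧ p → q) there: e:T. ✓
e: successors {f}; ◇(¬q ∧ p → q) there: f:F. ✗
f: successors {g}; ◇(¬q ∧ p → q) there: g:T. ✓
g: successors {h}; ◇(¬q ∧ p → q) there: h:F. ✗
h: successors {a}; ◇(¬q ∧ p → q) there: a:F. ✗

{a, d, f}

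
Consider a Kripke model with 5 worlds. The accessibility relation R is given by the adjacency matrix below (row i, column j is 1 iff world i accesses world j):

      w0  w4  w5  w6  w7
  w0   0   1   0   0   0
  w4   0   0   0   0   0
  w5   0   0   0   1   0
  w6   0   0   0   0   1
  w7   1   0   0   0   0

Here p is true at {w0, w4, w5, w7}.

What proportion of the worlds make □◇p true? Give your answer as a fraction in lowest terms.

w0: successors {w4}; ◇p there: w4:F. ✗
w4: no successors, so □◇p holds vacuously. ✓
w5: successors {w6}; ◇p there: w6:T. ✓
w6: successors {w7}; ◇p there: w7:T. ✓
w7: successors {w0}; ◇p there: w0:T. ✓
That's 4 of 5 worlds, so 4/5.

4/5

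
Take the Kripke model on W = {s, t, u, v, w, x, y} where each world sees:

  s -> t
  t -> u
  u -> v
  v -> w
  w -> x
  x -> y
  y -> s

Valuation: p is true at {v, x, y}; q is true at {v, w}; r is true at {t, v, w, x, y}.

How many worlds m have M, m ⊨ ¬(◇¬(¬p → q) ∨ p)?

s: ◇¬(¬p → q) ∨ p is T. ✗
t: ◇¬(¬p → q) ∨ p is T. ✗
u: ◇¬(¬p → q) ∨ p is F. ✓
v: ◇¬(¬p → q) ∨ p is T. ✗
w: ◇¬(¬p → q) ∨ p is F. ✓
x: ◇¬(¬p → q) ∨ p is T. ✗
y: ◇¬(¬p → q) ∨ p is T. ✗
Satisfying worlds: {u, w}.

2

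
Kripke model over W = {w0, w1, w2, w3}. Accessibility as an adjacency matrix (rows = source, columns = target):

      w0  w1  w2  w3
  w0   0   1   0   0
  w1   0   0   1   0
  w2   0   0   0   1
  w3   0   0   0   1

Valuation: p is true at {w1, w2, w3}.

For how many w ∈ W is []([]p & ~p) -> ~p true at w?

4

w0: []([]p & ~p) is F, ~p is T. ✓
w1: []([]p & ~p) is F, ~p is F. ✓
w2: []([]p & ~p) is F, ~p is F. ✓
w3: []([]p & ~p) is F, ~p is F. ✓
Satisfying worlds: {w0, w1, w2, w3}.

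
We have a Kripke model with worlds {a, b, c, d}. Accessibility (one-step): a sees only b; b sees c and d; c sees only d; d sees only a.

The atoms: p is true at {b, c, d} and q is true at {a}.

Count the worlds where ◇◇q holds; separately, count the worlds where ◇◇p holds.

For ◇◇q:
a: successors {b}; ◇q there: b:F. ✗
b: successors {c, d}; ◇q there: c:F, d:T. ✓
c: successors {d}; ◇q there: d:T. ✓
d: successors {a}; ◇q there: a:F. ✗
— 2 worlds.
For ◇◇p:
a: successors {b}; ◇p there: b:T. ✓
b: successors {c, d}; ◇p there: c:T, d:F. ✓
c: successors {d}; ◇p there: d:F. ✗
d: successors {a}; ◇p there: a:T. ✓
— 3 worlds.

2 and 3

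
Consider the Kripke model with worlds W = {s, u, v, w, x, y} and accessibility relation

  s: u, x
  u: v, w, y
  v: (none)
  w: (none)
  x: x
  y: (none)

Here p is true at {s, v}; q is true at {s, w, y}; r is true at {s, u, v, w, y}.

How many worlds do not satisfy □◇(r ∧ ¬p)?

s: successors {u, x}; ◇(r ∧ ¬p) there: u:T, x:F. ✗
u: successors {v, w, y}; ◇(r ∧ ¬p) there: v:F, w:F, y:F. ✗
v: no successors, so □◇(r ∧ ¬p) holds vacuously. ✓
w: no successors, so □◇(r ∧ ¬p) holds vacuously. ✓
x: successors {x}; ◇(r ∧ ¬p) there: x:F. ✗
y: no successors, so □◇(r ∧ ¬p) holds vacuously. ✓
Satisfying worlds: {v, w, y}.
So □◇(r ∧ ¬p) fails at the other 3 worlds.

3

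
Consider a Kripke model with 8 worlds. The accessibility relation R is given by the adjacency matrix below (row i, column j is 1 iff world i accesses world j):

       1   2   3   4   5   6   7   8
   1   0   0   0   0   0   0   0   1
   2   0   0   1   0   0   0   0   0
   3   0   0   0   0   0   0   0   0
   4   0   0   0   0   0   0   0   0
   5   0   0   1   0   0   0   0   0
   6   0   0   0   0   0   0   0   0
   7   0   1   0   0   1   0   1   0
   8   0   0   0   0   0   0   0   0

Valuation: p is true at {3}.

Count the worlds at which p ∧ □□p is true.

1: p is F, □□p is T. ✗
2: p is F, □□p is T. ✗
3: p is T, □□p is T. ✓
4: p is F, □□p is T. ✗
5: p is F, □□p is T. ✗
6: p is F, □□p is T. ✗
7: p is F, □□p is F. ✗
8: p is F, □□p is T. ✗
Satisfying worlds: {3}.

1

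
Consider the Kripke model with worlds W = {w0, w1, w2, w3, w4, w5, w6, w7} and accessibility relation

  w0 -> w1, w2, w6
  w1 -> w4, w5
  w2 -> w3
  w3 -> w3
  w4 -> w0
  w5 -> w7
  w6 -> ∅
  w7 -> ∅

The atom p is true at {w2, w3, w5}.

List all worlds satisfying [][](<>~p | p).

w0: successors {w1, w2, w6}; [](<>~p | p) there: w1:T, w2:T, w6:T. ✓
w1: successors {w4, w5}; [](<>~p | p) there: w4:T, w5:F. ✗
w2: successors {w3}; [](<>~p | p) there: w3:T. ✓
w3: successors {w3}; [](<>~p | p) there: w3:T. ✓
w4: successors {w0}; [](<>~p | p) there: w0:F. ✗
w5: successors {w7}; [](<>~p | p) there: w7:T. ✓
w6: no successors, so [][](<>~p | p) holds vacuously. ✓
w7: no successors, so [][](<>~p | p) holds vacuously. ✓

{w0, w2, w3, w5, w6, w7}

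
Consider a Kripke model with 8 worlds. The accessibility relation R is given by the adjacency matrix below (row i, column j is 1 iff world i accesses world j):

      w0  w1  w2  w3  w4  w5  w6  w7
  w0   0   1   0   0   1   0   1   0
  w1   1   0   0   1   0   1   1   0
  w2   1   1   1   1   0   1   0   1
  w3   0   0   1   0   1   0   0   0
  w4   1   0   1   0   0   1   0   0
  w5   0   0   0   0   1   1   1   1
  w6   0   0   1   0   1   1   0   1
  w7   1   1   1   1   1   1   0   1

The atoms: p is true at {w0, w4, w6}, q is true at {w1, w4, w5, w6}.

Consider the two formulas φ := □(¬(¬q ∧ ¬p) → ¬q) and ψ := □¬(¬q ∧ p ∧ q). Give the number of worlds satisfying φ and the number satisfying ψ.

0 and 8

For □(¬(¬q ∧ ¬p) → ¬q):
w0: successors {w1, w4, w6}; ¬(¬q ∧ ¬p) → ¬q there: w1:F, w4:F, w6:F. ✗
w1: successors {w0, w3, w5, w6}; ¬(¬q ∧ ¬p) → ¬q there: w0:T, w3:T, w5:F, w6:F. ✗
w2: successors {w0, w1, w2, w3, w5, w7}; ¬(¬q ∧ ¬p) → ¬q there: w0:T, w1:F, w2:T, w3:T, w5:F, w7:T. ✗
w3: successors {w2, w4}; ¬(¬q ∧ ¬p) → ¬q there: w2:T, w4:F. ✗
w4: successors {w0, w2, w5}; ¬(¬q ∧ ¬p) → ¬q there: w0:T, w2:T, w5:F. ✗
w5: successors {w4, w5, w6, w7}; ¬(¬q ∧ ¬p) → ¬q there: w4:F, w5:F, w6:F, w7:T. ✗
w6: successors {w2, w4, w5, w7}; ¬(¬q ∧ ¬p) → ¬q there: w2:T, w4:F, w5:F, w7:T. ✗
w7: successors {w0, w1, w2, w3, w4, w5, w7}; ¬(¬q ∧ ¬p) → ¬q there: w0:T, w1:F, w2:T, w3:T, w4:F, w5:F, w7:T. ✗
— 0 worlds.
For □¬(¬q ∧ p ∧ q):
w0: successors {w1, w4, w6}; ¬(¬q ∧ p ∧ q) there: w1:T, w4:T, w6:T. ✓
w1: successors {w0, w3, w5, w6}; ¬(¬q ∧ p ∧ q) there: w0:T, w3:T, w5:T, w6:T. ✓
w2: successors {w0, w1, w2, w3, w5, w7}; ¬(¬q ∧ p ∧ q) there: w0:T, w1:T, w2:T, w3:T, w5:T, w7:T. ✓
w3: successors {w2, w4}; ¬(¬q ∧ p ∧ q) there: w2:T, w4:T. ✓
w4: successors {w0, w2, w5}; ¬(¬q ∧ p ∧ q) there: w0:T, w2:T, w5:T. ✓
w5: successors {w4, w5, w6, w7}; ¬(¬q ∧ p ∧ q) there: w4:T, w5:T, w6:T, w7:T. ✓
w6: successors {w2, w4, w5, w7}; ¬(¬q ∧ p ∧ q) there: w2:T, w4:T, w5:T, w7:T. ✓
w7: successors {w0, w1, w2, w3, w4, w5, w7}; ¬(¬q ∧ p ∧ q) there: w0:T, w1:T, w2:T, w3:T, w4:T, w5:T, w7:T. ✓
— 8 worlds.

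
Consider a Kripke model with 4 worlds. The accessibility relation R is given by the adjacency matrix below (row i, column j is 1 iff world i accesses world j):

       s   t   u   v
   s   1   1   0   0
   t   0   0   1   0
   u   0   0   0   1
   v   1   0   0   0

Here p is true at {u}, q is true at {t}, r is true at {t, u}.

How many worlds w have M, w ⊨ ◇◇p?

1

s: successors {s, t}; ◇p there: s:F, t:T. ✓
t: successors {u}; ◇p there: u:F. ✗
u: successors {v}; ◇p there: v:F. ✗
v: successors {s}; ◇p there: s:F. ✗
Satisfying worlds: {s}.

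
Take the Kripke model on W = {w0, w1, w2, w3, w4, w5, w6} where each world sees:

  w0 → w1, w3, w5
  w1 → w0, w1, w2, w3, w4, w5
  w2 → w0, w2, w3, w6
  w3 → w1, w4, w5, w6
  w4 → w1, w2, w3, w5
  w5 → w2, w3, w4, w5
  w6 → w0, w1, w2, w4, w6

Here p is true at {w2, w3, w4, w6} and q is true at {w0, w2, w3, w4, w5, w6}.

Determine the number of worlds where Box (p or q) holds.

w0: successors {w1, w3, w5}; p or q there: w1:F, w3:T, w5:T. ✗
w1: successors {w0, w1, w2, w3, w4, w5}; p or q there: w0:T, w1:F, w2:T, w3:T, w4:T, w5:T. ✗
w2: successors {w0, w2, w3, w6}; p or q there: w0:T, w2:T, w3:T, w6:T. ✓
w3: successors {w1, w4, w5, w6}; p or q there: w1:F, w4:T, w5:T, w6:T. ✗
w4: successors {w1, w2, w3, w5}; p or q there: w1:F, w2:T, w3:T, w5:T. ✗
w5: successors {w2, w3, w4, w5}; p or q there: w2:T, w3:T, w4:T, w5:T. ✓
w6: successors {w0, w1, w2, w4, w6}; p or q there: w0:T, w1:F, w2:T, w4:T, w6:T. ✗
Satisfying worlds: {w2, w5}.

2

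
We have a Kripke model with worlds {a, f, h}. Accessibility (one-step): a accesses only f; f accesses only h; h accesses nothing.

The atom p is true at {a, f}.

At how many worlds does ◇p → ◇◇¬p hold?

a: ◇p is T, ◇◇¬p is T. ✓
f: ◇p is F, ◇◇¬p is F. ✓
h: ◇p is F, ◇◇¬p is F. ✓
Satisfying worlds: {a, f, h}.

3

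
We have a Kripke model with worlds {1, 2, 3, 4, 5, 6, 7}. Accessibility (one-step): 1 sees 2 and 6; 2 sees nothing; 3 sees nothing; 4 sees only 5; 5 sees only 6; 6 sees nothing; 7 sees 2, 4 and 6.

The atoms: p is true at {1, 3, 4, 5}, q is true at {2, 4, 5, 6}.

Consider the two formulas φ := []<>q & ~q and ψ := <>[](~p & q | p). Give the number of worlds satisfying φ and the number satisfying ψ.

For []<>q & ~q:
1: []<>q is F, ~q is T. ✗
2: []<>q is T, ~q is F. ✗
3: []<>q is T, ~q is T. ✓
4: []<>q is T, ~q is F. ✗
5: []<>q is F, ~q is F. ✗
6: []<>q is T, ~q is F. ✗
7: []<>q is F, ~q is T. ✗
— 1 world.
For <>[](~p & q | p):
1: successors {2, 6}; [](~p & q | p) there: 2:T, 6:T. ✓
2: no successors, so <>[](~p & q | p) fails. ✗
3: no successors, so <>[](~p & q | p) fails. ✗
4: successors {5}; [](~p & q | p) there: 5:T. ✓
5: successors {6}; [](~p & q | p) there: 6:T. ✓
6: no successors, so <>[](~p & q | p) fails. ✗
7: successors {2, 4, 6}; [](~p & q | p) there: 2:T, 4:T, 6:T. ✓
— 4 worlds.

1 and 4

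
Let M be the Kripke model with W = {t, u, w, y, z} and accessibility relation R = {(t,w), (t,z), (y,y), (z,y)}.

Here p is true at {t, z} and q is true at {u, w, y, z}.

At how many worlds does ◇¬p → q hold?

4

t: ◇¬p is T, q is F. ✗
u: ◇¬p is F, q is T. ✓
w: ◇¬p is F, q is T. ✓
y: ◇¬p is T, q is T. ✓
z: ◇¬p is T, q is T. ✓
Satisfying worlds: {u, w, y, z}.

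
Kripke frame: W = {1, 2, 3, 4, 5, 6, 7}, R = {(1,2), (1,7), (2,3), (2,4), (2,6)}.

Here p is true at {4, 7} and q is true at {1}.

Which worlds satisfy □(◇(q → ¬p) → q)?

{2, 3, 4, 5, 6, 7}

1: successors {2, 7}; ◇(q → ¬p) → q there: 2:F, 7:T. ✗
2: successors {3, 4, 6}; ◇(q → ¬p) → q there: 3:T, 4:T, 6:T. ✓
3: no successors, so □(◇(q → ¬p) → q) holds vacuously. ✓
4: no successors, so □(◇(q → ¬p) → q) holds vacuously. ✓
5: no successors, so □(◇(q → ¬p) → q) holds vacuously. ✓
6: no successors, so □(◇(q → ¬p) → q) holds vacuously. ✓
7: no successors, so □(◇(q → ¬p) → q) holds vacuously. ✓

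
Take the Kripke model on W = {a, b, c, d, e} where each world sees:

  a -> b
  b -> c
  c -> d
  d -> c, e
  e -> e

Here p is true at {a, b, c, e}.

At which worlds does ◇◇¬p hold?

{b, d}

a: successors {b}; ◇¬p there: b:F. ✗
b: successors {c}; ◇¬p there: c:T. ✓
c: successors {d}; ◇¬p there: d:F. ✗
d: successors {c, e}; ◇¬p there: c:T, e:F. ✓
e: successors {e}; ◇¬p there: e:F. ✗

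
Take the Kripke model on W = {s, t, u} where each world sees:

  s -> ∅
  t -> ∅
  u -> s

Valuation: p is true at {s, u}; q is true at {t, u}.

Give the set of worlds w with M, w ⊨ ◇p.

s: no successors, so ◇p fails. ✗
t: no successors, so ◇p fails. ✗
u: successors {s}; p there: s:T. ✓

{u}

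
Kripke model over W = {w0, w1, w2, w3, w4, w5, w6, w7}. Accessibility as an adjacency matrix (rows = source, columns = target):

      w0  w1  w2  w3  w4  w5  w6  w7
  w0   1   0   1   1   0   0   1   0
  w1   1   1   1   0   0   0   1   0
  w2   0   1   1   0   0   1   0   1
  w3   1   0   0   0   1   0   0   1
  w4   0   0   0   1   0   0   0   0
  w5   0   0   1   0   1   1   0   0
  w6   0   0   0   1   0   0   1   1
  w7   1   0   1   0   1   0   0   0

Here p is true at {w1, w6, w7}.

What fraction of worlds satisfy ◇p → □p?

w0: ◇p is T, □p is F. ✗
w1: ◇p is T, □p is F. ✗
w2: ◇p is T, □p is F. ✗
w3: ◇p is T, □p is F. ✗
w4: ◇p is F, □p is F. ✓
w5: ◇p is F, □p is F. ✓
w6: ◇p is T, □p is F. ✗
w7: ◇p is F, □p is F. ✓
That's 3 of 8 worlds, so 3/8.

3/8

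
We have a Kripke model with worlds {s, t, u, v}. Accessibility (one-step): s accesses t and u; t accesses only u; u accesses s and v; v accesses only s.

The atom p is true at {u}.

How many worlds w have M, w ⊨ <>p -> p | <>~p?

3

s: <>p is T, p | <>~p is T. ✓
t: <>p is T, p | <>~p is F. ✗
u: <>p is F, p | <>~p is T. ✓
v: <>p is F, p | <>~p is T. ✓
Satisfying worlds: {s, u, v}.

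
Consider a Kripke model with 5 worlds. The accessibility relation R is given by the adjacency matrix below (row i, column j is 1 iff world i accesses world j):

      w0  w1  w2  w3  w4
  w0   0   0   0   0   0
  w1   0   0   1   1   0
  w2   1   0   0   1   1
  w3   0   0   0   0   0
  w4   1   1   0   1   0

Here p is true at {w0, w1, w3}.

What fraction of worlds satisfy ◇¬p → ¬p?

w0: ◇¬p is F, ¬p is F. ✓
w1: ◇¬p is T, ¬p is F. ✗
w2: ◇¬p is T, ¬p is T. ✓
w3: ◇¬p is F, ¬p is F. ✓
w4: ◇¬p is F, ¬p is T. ✓
That's 4 of 5 worlds, so 4/5.

4/5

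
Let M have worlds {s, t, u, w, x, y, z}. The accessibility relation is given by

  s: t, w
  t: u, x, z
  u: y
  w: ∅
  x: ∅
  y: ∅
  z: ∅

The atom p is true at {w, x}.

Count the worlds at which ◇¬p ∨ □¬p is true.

7

s: ◇¬p is T, □¬p is F. ✓
t: ◇¬p is T, □¬p is F. ✓
u: ◇¬p is T, □¬p is T. ✓
w: ◇¬p is F, □¬p is T. ✓
x: ◇¬p is F, □¬p is T. ✓
y: ◇¬p is F, □¬p is T. ✓
z: ◇¬p is F, □¬p is T. ✓
Satisfying worlds: {s, t, u, w, x, y, z}.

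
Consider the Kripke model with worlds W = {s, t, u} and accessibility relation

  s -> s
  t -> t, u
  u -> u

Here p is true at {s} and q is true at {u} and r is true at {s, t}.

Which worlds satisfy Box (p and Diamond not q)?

s: successors {s}; p and Diamond not q there: s:T. ✓
t: successors {t, u}; p and Diamond not q there: t:F, u:F. ✗
u: successors {u}; p and Diamond not q there: u:F. ✗

{s}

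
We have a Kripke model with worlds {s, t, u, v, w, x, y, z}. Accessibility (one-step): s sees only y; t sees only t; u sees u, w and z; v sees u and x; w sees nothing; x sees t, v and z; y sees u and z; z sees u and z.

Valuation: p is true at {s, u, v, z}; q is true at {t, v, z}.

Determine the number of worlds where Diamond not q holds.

s: successors {y}; not q there: y:T. ✓
t: successors {t}; not q there: t:F. ✗
u: successors {u, w, z}; not q there: u:T, w:T, z:F. ✓
v: successors {u, x}; not q there: u:T, x:T. ✓
w: no successors, so Diamond not q fails. ✗
x: successors {t, v, z}; not q there: t:F, v:F, z:F. ✗
y: successors {u, z}; not q there: u:T, z:F. ✓
z: successors {u, z}; not q there: u:T, z:F. ✓
Satisfying worlds: {s, u, v, y, z}.

5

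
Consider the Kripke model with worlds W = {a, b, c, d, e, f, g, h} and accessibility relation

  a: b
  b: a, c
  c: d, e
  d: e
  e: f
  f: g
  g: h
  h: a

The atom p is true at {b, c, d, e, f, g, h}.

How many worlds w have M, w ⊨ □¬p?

1

a: successors {b}; ¬p there: b:F. ✗
b: successors {a, c}; ¬p there: a:T, c:F. ✗
c: successors {d, e}; ¬p there: d:F, e:F. ✗
d: successors {e}; ¬p there: e:F. ✗
e: successors {f}; ¬p there: f:F. ✗
f: successors {g}; ¬p there: g:F. ✗
g: successors {h}; ¬p there: h:F. ✗
h: successors {a}; ¬p there: a:T. ✓
Satisfying worlds: {h}.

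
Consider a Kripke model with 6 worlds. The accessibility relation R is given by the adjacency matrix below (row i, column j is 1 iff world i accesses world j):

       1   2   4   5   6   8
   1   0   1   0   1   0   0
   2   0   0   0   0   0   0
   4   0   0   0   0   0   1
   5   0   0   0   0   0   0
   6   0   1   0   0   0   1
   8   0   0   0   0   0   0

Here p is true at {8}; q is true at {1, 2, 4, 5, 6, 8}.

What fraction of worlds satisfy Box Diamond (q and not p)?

1/2

1: successors {2, 5}; Diamond (q and not p) there: 2:F, 5:F. ✗
2: no successors, so Box Diamond (q and not p) holds vacuously. ✓
4: successors {8}; Diamond (q and not p) there: 8:F. ✗
5: no successors, so Box Diamond (q and not p) holds vacuously. ✓
6: successors {2, 8}; Diamond (q and not p) there: 2:F, 8:F. ✗
8: no successors, so Box Diamond (q and not p) holds vacuously. ✓
That's 3 of 6 worlds, so 3/6 = 1/2.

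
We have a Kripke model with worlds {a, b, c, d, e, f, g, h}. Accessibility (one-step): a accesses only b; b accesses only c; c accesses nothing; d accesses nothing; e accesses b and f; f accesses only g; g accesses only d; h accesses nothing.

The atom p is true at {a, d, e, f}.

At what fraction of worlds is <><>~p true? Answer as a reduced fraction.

1/4

a: successors {b}; <>~p there: b:T. ✓
b: successors {c}; <>~p there: c:F. ✗
c: no successors, so <><>~p fails. ✗
d: no successors, so <><>~p fails. ✗
e: successors {b, f}; <>~p there: b:T, f:T. ✓
f: successors {g}; <>~p there: g:F. ✗
g: successors {d}; <>~p there: d:F. ✗
h: no successors, so <><>~p fails. ✗
That's 2 of 8 worlds, so 2/8 = 1/4.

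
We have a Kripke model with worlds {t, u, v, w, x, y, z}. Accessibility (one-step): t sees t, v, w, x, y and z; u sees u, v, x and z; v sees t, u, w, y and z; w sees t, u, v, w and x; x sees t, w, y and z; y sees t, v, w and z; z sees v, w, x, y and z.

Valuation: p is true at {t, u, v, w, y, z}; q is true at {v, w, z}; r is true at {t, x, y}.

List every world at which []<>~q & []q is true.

∅

t: []<>~q is T, []q is F. ✗
u: []<>~q is T, []q is F. ✗
v: []<>~q is T, []q is F. ✗
w: []<>~q is T, []q is F. ✗
x: []<>~q is T, []q is F. ✗
y: []<>~q is T, []q is F. ✗
z: []<>~q is T, []q is F. ✗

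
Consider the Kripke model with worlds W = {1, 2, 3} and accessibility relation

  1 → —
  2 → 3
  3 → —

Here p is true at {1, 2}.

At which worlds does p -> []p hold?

{1, 3}

1: p is T, []p is T. ✓
2: p is T, []p is F. ✗
3: p is F, []p is T. ✓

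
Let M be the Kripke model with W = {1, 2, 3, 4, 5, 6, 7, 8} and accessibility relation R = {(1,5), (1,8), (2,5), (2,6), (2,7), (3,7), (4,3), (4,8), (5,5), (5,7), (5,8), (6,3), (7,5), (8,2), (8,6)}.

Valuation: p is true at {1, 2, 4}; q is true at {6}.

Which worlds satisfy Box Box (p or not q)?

{2, 3, 6, 7}

1: successors {5, 8}; Box (p or not q) there: 5:T, 8:F. ✗
2: successors {5, 6, 7}; Box (p or not q) there: 5:T, 6:T, 7:T. ✓
3: successors {7}; Box (p or not q) there: 7:T. ✓
4: successors {3, 8}; Box (p or not q) there: 3:T, 8:F. ✗
5: successors {5, 7, 8}; Box (p or not q) there: 5:T, 7:T, 8:F. ✗
6: successors {3}; Box (p or not q) there: 3:T. ✓
7: successors {5}; Box (p or not q) there: 5:T. ✓
8: successors {2, 6}; Box (p or not q) there: 2:F, 6:T. ✗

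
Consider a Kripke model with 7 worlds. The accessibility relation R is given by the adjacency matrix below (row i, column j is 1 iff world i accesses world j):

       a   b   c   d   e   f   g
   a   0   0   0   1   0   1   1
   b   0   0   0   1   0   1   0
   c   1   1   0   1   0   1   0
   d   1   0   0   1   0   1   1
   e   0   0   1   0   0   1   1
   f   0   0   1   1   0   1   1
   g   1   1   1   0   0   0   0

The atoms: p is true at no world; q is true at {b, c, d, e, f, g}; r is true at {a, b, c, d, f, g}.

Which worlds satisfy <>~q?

{c, d, g}

a: successors {d, f, g}; ~q there: d:F, f:F, g:F. ✗
b: successors {d, f}; ~q there: d:F, f:F. ✗
c: successors {a, b, d, f}; ~q there: a:T, b:F, d:F, f:F. ✓
d: successors {a, d, f, g}; ~q there: a:T, d:F, f:F, g:F. ✓
e: successors {c, f, g}; ~q there: c:F, f:F, g:F. ✗
f: successors {c, d, f, g}; ~q there: c:F, d:F, f:F, g:F. ✗
g: successors {a, b, c}; ~q there: a:T, b:F, c:F. ✓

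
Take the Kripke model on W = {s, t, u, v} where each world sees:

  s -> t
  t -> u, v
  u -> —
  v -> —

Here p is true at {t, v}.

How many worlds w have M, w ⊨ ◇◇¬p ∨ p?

3

s: ◇◇¬p is T, p is F. ✓
t: ◇◇¬p is F, p is T. ✓
u: ◇◇¬p is F, p is F. ✗
v: ◇◇¬p is F, p is T. ✓
Satisfying worlds: {s, t, v}.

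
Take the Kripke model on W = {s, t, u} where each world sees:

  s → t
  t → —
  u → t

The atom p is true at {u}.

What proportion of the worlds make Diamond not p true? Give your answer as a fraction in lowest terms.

2/3

s: successors {t}; not p there: t:T. ✓
t: no successors, so Diamond not p fails. ✗
u: successors {t}; not p there: t:T. ✓
That's 2 of 3 worlds, so 2/3.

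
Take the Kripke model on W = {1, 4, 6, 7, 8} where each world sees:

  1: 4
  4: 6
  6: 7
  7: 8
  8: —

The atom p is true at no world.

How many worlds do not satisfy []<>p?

1: successors {4}; <>p there: 4:F. ✗
4: successors {6}; <>p there: 6:F. ✗
6: successors {7}; <>p there: 7:F. ✗
7: successors {8}; <>p there: 8:F. ✗
8: no successors, so []<>p holds vacuously. ✓
Satisfying worlds: {8}.
So []<>p fails at the other 4 worlds.

4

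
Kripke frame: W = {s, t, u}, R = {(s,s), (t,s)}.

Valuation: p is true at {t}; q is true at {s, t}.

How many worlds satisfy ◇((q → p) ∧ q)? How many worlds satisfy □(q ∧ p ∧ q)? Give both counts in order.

For ◇((q → p) ∧ q):
s: successors {s}; (q → p) ∧ q there: s:F. ✗
t: successors {s}; (q → p) ∧ q there: s:F. ✗
u: no successors, so ◇((q → p) ∧ q) fails. ✗
— 0 worlds.
For □(q ∧ p ∧ q):
s: successors {s}; q ∧ p ∧ q there: s:F. ✗
t: successors {s}; q ∧ p ∧ q there: s:F. ✗
u: no successors, so □(q ∧ p ∧ q) holds vacuously. ✓
— 1 world.

0 and 1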